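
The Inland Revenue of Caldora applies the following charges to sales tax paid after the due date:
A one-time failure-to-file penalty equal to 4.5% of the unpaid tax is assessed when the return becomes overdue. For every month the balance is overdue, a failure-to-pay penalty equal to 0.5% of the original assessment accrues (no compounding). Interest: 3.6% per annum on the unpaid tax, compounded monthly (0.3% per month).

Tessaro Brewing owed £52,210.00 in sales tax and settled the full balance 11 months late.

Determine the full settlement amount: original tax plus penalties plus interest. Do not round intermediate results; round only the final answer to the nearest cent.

Failure-to-file penalty: 4.5% × £52,210.00 = £2,349.45
Failure-to-pay penalty = 0.5% × £52,210.00 × 11 mo = £2,871.55
Interest: £52,210.00 × ((1 + 0.003)^11 − 1) = £52,210.00 × 0.0334995… = £1,749.0079…
Total = £52,210.00 + £5,221.0000 + £1,749.0079… = £59,180.01

£59,180.01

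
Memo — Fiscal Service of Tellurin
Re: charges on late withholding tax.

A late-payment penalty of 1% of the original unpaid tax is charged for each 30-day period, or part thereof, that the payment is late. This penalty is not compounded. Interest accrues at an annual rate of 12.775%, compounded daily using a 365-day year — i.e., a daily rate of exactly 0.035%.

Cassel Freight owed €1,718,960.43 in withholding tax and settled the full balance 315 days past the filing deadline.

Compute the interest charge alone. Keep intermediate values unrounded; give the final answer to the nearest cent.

Interest: €1,718,960.43 × ((1 + 0.00035)^315 − 1) = €1,718,960.43 × 0.11653564… = €200,320.1496…

€200,320.15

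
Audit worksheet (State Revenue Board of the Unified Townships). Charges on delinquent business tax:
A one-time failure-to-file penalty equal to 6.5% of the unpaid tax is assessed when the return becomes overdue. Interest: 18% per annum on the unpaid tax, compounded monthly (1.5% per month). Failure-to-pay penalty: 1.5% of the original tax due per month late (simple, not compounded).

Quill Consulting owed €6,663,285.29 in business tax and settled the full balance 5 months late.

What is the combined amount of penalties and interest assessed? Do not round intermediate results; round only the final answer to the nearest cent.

€1,447,825.31

Failure-to-file penalty: 6.5% × €6,663,285.29 = €433,113.54…
Failure-to-pay penalty: 5 × 1.5% × €6,663,285.29 = €499,746.40…
Interest: €6,663,285.29 × ((1 + 0.015)^5 − 1) = €6,663,285.29 × 0.0772840… = €514,965.3662…
Penalties + interest = €932,859.9406 + €514,965.3662… = €1,447,825.31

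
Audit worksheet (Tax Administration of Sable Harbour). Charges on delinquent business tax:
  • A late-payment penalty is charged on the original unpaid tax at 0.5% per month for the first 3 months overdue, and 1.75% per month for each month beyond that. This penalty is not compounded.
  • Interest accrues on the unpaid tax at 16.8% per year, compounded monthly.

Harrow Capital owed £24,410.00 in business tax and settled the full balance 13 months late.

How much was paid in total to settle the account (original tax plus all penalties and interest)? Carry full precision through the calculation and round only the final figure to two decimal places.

Penalty, months 1–3: 3 × 0.5% × £24,410.00 = £366.15
Penalty, months 4–13: 10 × 1.75% × £24,410.00 = £4,271.75
Interest (16.8%/yr ÷ 12 = 1.4%/month): £24,410.00 × ((1 + 0.014)^13 − 1) = £4,835.6444…
Total = £24,410.00 + £4,637.9000 + £4,835.6444… = £33,883.54

£33,883.54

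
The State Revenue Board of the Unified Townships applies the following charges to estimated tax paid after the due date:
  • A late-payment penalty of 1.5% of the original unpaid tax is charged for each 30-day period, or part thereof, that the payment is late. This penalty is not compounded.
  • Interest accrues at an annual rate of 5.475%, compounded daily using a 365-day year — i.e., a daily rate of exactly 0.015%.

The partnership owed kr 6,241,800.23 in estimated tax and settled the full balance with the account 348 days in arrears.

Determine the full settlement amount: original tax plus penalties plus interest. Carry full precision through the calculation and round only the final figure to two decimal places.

kr 7,699,774.37

Penalty periods: ⌈348/30⌉ = 12; penalty = 12 × 1.5% × kr 6,241,800.23 = kr 1,123,524.04…
Interest: kr 6,241,800.23 × ((1 + 0.00015)^348 − 1) = kr 6,241,800.23 × 0.05358231… = kr 334,450.1021…
Total = kr 6,241,800.23 + kr 1,123,524.0414 + kr 334,450.1021… = kr 7,699,774.37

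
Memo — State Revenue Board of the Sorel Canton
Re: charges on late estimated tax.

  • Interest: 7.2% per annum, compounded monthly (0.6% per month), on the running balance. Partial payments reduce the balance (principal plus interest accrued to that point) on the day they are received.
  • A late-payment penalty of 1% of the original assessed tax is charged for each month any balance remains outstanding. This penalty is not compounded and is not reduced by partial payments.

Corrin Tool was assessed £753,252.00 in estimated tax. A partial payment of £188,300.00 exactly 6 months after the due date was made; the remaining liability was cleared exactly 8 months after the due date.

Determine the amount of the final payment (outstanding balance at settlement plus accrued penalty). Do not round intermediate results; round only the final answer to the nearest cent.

Balance at month 6: £753,252.0000 × (1 + 0.006)^6 = £780,779.0968…
After £188,300.00 payment: £780,779.0968… − £188,300.00 = £592,479.0968…
Balance at month 8: £592,479.0968… × (1 + 0.006)^2 = £599,610.1752…
Penalty: 8 × 1% × £753,252.00 = £60,260.16
Final settlement = outstanding balance + penalty = £599,610.1752… + £60,260.16 = £659,870.34

£659,870.34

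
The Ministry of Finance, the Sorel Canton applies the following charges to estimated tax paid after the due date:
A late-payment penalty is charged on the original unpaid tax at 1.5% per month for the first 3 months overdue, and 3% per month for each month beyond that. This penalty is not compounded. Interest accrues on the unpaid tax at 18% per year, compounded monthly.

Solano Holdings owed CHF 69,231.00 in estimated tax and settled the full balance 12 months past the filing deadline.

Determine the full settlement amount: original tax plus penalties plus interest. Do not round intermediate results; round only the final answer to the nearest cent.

Penalty, months 1–3: 3 × 1.5% × CHF 69,231.00 = CHF 3,115.40…
Penalty, months 4–12: 9 × 3% × CHF 69,231.00 = CHF 18,692.37
Interest (18%/yr ÷ 12 = 1.5%/month): CHF 69,231.00 × ((1 + 0.015)^12 − 1) = CHF 13,542.8416…
Total = CHF 69,231.00 + CHF 21,807.7650 + CHF 13,542.8416… = CHF 104,581.61

CHF 104,581.61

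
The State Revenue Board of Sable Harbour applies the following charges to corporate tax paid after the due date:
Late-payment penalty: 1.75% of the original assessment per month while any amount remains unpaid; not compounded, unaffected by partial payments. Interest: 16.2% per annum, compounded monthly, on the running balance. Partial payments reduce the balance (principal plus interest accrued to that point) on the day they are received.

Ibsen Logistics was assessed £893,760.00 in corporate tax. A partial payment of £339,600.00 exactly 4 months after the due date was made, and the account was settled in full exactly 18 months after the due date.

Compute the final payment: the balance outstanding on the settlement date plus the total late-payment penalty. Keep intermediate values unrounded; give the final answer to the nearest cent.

Monthly rate = 16.2% ÷ 12 = 1.35%
Balance at month 4: £893,760.0000 × (1 + 0.0135)^4 = £943,009.1922…
After £339,600.00 payment: £943,009.1922… − £339,600.00 = £603,409.1922…
Balance at month 18: £603,409.1922… × (1 + 0.0135)^14 = £728,021.9343…
Penalty: 18 × 1.75% × £893,760.00 = £281,534.40
Final settlement = outstanding balance + penalty = £728,021.9343… + £281,534.40 = £1,009,556.33

£1,009,556.33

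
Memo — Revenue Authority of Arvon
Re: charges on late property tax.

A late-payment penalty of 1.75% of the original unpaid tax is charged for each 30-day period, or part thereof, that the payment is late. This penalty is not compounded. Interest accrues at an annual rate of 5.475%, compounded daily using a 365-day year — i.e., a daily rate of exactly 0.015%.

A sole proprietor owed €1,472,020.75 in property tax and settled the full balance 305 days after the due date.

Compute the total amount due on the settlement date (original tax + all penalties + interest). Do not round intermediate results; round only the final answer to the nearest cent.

€1,824,288.69

Penalty periods: ⌈305/30⌉ = 11; penalty = 11 × 1.75% × €1,472,020.75 = €283,363.99…
Interest: €1,472,020.75 × ((1 + 0.00015)^305 − 1) = €1,472,020.75 × 0.04680908… = €68,903.9423…
Total = €1,472,020.75 + €283,363.9944… + €68,903.9423… = €1,824,288.69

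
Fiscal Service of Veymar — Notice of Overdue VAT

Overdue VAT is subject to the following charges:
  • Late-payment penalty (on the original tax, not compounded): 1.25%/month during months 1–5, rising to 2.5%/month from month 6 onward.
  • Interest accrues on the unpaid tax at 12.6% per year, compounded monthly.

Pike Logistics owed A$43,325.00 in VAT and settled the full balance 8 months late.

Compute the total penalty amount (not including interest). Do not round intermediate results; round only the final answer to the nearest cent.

Penalty, months 1–5: 5 × 1.25% × A$43,325.00 = A$2,707.81…
Penalty, months 6–8: 3 × 2.5% × A$43,325.00 = A$3,249.38…
Total penalty = A$2,707.81… + A$3,249.38… = A$5,957.19

A$5,957.19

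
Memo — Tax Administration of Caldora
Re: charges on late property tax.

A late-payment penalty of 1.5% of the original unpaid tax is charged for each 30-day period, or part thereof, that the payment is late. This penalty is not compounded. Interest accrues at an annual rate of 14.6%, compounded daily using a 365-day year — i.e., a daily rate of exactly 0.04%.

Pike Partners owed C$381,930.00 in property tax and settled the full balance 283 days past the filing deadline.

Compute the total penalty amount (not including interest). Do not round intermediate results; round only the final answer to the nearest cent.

Penalty periods: ⌈283/30⌉ = 10; penalty = 10 × 1.5% × C$381,930.00 = C$57,289.50

C$57,289.50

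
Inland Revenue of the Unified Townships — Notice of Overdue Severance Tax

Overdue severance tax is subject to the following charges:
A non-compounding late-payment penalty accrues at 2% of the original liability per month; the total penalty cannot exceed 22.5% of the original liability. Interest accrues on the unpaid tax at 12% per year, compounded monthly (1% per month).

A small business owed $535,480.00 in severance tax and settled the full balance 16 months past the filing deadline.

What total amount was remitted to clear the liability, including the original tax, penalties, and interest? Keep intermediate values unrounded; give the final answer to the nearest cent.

Penalty (uncapped): 16 × 2% × $535,480.00 = $171,353.60; cap = 22.5% × $535,480.00 = $120,483.00 → penalty = $120,483.00
Interest: $535,480.00 × ((1 + 0.01)^16 − 1) = $535,480.00 × 0.1725786… = $92,412.4128…
Total = $535,480.00 + $120,483.0000 + $92,412.4128… = $748,375.41

$748,375.41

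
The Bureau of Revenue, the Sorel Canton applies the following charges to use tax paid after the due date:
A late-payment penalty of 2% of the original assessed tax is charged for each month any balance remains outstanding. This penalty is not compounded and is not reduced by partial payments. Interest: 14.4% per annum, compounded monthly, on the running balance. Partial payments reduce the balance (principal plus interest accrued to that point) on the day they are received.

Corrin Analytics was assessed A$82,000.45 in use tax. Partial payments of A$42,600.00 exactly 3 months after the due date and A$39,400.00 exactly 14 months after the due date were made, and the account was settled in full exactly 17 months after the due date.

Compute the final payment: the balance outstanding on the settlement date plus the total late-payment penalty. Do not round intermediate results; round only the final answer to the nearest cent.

A$37,136.90

Monthly rate = 14.4% ÷ 12 = 1.2%
Balance at month 3: A$82,000.4500 × (1 + 0.012)^3 = A$84,988.0321…
After A$42,600.00 payment: A$84,988.0321… − A$42,600.00 = A$42,388.0321…
Balance at month 14: A$42,388.0321… × (1 + 0.012)^11 = A$48,331.3462…
After A$39,400.00 payment: A$48,331.3462… − A$39,400.00 = A$8,931.3462…
Balance at month 17: A$8,931.3462… × (1 + 0.012)^3 = A$9,256.7484…
Penalty: 17 × 2% × A$82,000.45 = A$27,880.15…
Final settlement = outstanding balance + penalty = A$9,256.7484… + A$27,880.15… = A$37,136.90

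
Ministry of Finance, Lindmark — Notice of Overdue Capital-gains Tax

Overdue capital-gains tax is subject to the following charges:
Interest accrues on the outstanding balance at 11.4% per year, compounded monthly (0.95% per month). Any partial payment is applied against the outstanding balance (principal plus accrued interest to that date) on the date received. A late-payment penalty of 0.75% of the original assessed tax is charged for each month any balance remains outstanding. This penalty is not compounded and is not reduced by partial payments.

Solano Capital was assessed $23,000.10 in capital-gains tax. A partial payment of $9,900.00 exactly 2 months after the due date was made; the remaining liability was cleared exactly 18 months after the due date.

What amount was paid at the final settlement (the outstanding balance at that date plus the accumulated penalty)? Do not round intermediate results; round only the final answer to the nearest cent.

Balance at month 2: $23,000.1000 × (1 + 0.0095)^2 = $23,439.1777…
After $9,900.00 payment: $23,439.1777… − $9,900.00 = $13,539.1777…
Balance at month 18: $13,539.1777… × (1 + 0.0095)^16 = $15,750.4679…
Penalty: 18 × 0.75% × $23,000.10 = $3,105.01…
Final settlement = outstanding balance + penalty = $15,750.4679… + $3,105.01… = $18,855.48

$18,855.48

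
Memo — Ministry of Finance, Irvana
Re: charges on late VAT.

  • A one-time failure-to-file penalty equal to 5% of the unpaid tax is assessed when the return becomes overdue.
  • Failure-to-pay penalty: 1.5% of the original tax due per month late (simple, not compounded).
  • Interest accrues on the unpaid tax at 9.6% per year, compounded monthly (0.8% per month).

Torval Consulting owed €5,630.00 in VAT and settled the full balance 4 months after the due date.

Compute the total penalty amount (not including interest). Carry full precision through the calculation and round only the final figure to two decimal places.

Failure-to-file penalty: 5% × €5,630.00 = €281.50
Failure-to-pay penalty: 4 × 1.5% × €5,630.00 = €337.80
Total penalty = €281.50 + €337.80 = €619.30

€619.30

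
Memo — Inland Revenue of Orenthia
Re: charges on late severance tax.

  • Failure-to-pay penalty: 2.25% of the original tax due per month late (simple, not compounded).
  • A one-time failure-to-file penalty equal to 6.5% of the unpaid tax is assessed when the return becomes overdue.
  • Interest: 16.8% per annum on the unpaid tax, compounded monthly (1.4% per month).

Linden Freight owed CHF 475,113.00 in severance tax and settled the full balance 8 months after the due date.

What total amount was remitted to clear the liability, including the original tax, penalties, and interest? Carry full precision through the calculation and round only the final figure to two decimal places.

CHF 647,410.06

Failure-to-file penalty: 6.5% × CHF 475,113.00 = CHF 30,882.35…
Failure-to-pay penalty = 2.25% × CHF 475,113.00 × 8 mo = CHF 85,520.34
Interest: CHF 475,113.00 × ((1 + 0.014)^8 − 1) = CHF 475,113.00 × 0.1176444… = CHF 55,894.3760…
Total = CHF 475,113.00 + CHF 116,402.6850 + CHF 55,894.3760… = CHF 647,410.06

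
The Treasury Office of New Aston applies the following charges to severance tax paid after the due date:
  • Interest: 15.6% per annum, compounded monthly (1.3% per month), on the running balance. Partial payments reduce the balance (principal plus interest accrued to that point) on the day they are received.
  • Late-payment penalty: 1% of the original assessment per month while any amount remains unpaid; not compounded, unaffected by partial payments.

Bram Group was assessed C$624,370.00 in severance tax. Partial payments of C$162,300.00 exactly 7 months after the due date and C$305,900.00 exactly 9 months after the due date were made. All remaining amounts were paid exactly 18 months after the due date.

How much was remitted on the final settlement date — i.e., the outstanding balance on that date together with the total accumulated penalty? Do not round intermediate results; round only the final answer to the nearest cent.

Balance at month 7: C$624,370.0000 × (1 + 0.013)^7 = C$683,452.1991…
After C$162,300.00 payment: C$683,452.1991… − C$162,300.00 = C$521,152.1991…
Balance at month 9: C$521,152.1991… × (1 + 0.013)^2 = C$534,790.2310…
After C$305,900.00 payment: C$534,790.2310… − C$305,900.00 = C$228,890.2310…
Balance at month 18: C$228,890.2310… × (1 + 0.013)^9 = C$257,106.0319…
Penalty: 18 × 1% × C$624,370.00 = C$112,386.60
Final settlement = outstanding balance + penalty = C$257,106.0319… + C$112,386.60 = C$369,492.63

C$369,492.63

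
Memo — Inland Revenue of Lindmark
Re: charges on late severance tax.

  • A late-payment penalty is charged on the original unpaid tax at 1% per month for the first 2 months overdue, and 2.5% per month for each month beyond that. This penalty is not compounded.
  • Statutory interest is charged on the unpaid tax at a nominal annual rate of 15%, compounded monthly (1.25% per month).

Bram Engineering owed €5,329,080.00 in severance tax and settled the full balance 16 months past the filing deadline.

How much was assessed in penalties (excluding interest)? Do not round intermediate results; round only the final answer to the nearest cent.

Penalty, months 1–2: 2 × 1% × €5,329,080.00 = €106,581.60
Penalty, months 3–16: 14 × 2.5% × €5,329,080.00 = €1,865,178.00
Total penalty = €106,581.60 + €1,865,178.00 = €1,971,759.60

€1,971,759.60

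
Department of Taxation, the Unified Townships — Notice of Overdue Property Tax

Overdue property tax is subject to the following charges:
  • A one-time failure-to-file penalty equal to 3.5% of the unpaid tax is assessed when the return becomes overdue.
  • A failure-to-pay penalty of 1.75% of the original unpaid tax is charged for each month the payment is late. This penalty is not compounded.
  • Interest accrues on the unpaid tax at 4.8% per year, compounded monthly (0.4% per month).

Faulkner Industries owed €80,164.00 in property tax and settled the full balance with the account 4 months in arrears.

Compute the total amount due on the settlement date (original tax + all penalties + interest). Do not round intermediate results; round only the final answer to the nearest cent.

Failure-to-file penalty: 3.5% × €80,164.00 = €2,805.74
Failure-to-pay penalty = 1.75% × €80,164.00 × 4 mo = €5,611.48
Interest: €80,164.00 × ((1 + 0.004)^4 − 1) = €80,164.00 × 0.0160963… = €1,290.3403…
Total = €80,164.00 + €8,417.2200 + €1,290.3403… = €89,871.56

€89,871.56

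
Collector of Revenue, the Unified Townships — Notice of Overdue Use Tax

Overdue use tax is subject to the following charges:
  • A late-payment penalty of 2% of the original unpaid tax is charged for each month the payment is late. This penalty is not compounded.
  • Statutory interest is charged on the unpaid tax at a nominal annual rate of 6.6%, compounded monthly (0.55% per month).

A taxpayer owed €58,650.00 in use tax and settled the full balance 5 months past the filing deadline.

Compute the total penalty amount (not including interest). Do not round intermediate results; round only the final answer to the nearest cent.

€5,865.00

Late-payment penalty = 2% × €58,650.00 × 5 mo = €5,865.00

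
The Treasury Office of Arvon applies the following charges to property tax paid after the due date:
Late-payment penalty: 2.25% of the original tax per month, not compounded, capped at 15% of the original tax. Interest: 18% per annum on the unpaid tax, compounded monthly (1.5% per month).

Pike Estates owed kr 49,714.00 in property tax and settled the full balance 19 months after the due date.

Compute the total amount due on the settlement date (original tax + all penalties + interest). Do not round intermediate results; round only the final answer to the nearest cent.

Penalty (uncapped): 19 × 2.25% × kr 49,714.00 = kr 21,252.74…; cap = 15% × kr 49,714.00 = kr 7,457.10 → penalty = kr 7,457.10
Interest: kr 49,714.00 × ((1 + 0.015)^19 − 1) = kr 49,714.00 × 0.3269507… = kr 16,254.0294…
Total = kr 49,714.00 + kr 7,457.1000 + kr 16,254.0294… = kr 73,425.13

kr 73,425.13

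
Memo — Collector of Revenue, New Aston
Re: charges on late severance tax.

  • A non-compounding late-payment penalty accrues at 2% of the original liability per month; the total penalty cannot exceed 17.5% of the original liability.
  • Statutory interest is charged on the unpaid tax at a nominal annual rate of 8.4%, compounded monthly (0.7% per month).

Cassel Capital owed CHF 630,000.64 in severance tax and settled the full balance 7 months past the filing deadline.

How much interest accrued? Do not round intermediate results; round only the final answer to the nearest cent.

CHF 31,525.92

Interest: CHF 630,000.64 × ((1 + 0.007)^7 − 1) = CHF 630,000.64 × 0.0500411… = CHF 31,525.9183…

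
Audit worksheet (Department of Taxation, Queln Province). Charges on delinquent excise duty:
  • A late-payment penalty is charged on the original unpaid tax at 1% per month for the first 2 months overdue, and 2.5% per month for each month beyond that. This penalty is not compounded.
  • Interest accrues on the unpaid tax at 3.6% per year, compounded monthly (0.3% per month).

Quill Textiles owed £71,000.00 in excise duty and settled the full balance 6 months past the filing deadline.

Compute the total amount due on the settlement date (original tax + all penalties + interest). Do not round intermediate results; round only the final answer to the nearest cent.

Penalty, months 1–2: 2 × 1% × £71,000.00 = £1,420.00
Penalty, months 3–6: 4 × 2.5% × £71,000.00 = £7,100.00
Interest: £71,000.00 × ((1 + 0.003)^6 − 1) = £71,000.00 × 0.0181355… = £1,287.6234…
Total = £71,000.00 + £8,520.0000 + £1,287.6234… = £80,807.62

£80,807.62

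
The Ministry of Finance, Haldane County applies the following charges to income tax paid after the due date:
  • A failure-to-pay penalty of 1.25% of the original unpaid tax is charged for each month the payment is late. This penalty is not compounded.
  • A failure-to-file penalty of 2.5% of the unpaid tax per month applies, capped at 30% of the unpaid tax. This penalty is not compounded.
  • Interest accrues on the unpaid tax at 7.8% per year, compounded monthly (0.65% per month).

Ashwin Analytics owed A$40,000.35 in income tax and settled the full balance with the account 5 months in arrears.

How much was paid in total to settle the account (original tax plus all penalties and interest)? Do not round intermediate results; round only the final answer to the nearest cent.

A$48,817.44

Failure-to-file: 5 × 2.5% × A$40,000.35 = A$5,000.04… (under the 30% cap)
Failure-to-pay penalty = 1.25% × A$40,000.35 × 5 mo = A$2,500.02…
Interest: A$40,000.35 × ((1 + 0.0065)^5 − 1) = A$40,000.35 × 0.0329253… = A$1,317.0217…
Total = A$40,000.35 + A$7,500.0656… + A$1,317.0217… = A$48,817.44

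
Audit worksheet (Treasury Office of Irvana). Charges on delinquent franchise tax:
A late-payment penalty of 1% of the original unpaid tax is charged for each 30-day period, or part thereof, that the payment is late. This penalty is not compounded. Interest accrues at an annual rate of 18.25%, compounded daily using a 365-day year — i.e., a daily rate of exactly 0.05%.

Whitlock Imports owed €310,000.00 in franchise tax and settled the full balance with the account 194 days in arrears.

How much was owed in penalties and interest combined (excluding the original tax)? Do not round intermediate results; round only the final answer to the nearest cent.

€53,268.44

Penalty periods: ⌈194/30⌉ = 7; penalty = 7 × 1% × €310,000.00 = €21,700.00
Interest: €310,000.00 × ((1 + 0.0005)^194 − 1) = €310,000.00 × 0.10183366… = €31,568.4354…
Penalties + interest = €21,700.0000 + €31,568.4354… = €53,268.44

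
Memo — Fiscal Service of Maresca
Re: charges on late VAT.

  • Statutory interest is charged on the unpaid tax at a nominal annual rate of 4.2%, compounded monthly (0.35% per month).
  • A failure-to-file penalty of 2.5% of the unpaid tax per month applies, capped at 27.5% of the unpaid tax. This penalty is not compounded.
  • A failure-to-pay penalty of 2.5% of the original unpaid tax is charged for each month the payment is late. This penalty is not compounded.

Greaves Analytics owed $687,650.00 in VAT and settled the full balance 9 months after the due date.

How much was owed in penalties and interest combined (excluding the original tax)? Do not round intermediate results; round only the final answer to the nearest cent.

$331,409.22

Failure-to-file: 9 × 2.5% × $687,650.00 = $154,721.25 (under the 27.5% cap)
Failure-to-pay penalty = 2.5% × $687,650.00 × 9 mo = $154,721.25
Interest: $687,650.00 × ((1 + 0.0035)^9 − 1) = $687,650.00 × 0.0319446… = $21,966.7183…
Penalties + interest = $309,442.5000 + $21,966.7183… = $331,409.22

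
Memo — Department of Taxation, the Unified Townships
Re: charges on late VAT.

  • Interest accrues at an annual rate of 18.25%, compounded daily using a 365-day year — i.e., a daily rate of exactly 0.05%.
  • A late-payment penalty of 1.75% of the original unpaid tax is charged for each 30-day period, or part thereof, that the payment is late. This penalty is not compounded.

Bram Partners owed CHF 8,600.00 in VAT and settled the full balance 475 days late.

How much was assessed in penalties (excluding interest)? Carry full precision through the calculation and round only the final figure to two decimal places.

CHF 2,408.00

Penalty periods: ⌈475/30⌉ = 16; penalty = 16 × 1.75% × CHF 8,600.00 = CHF 2,408.00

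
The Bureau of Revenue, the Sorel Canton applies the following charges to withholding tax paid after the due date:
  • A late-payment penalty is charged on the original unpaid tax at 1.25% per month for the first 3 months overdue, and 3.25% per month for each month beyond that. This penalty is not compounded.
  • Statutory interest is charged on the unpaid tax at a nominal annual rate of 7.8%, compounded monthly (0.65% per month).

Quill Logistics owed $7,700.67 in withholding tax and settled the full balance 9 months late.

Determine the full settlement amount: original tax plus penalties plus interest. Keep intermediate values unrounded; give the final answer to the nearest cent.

Penalty, months 1–3: 3 × 1.25% × $7,700.67 = $288.78…
Penalty, months 4–9: 6 × 3.25% × $7,700.67 = $1,501.63…
Interest: $7,700.67 × ((1 + 0.0065)^9 − 1) = $7,700.67 × 0.0600443… = $462.3813…
Total = $7,700.67 + $1,790.4058… + $462.3813… = $9,953.46

$9,953.46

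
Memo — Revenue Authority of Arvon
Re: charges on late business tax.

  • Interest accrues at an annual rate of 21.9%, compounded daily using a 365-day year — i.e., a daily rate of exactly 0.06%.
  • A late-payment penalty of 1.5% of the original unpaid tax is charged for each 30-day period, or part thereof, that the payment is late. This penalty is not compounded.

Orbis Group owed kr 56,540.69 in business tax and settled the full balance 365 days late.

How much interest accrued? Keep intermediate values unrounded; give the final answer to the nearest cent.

Interest: kr 56,540.69 × ((1 + 0.0006)^365 − 1) = kr 56,540.69 × 0.24474953… = kr 13,838.3071…

kr 13,838.31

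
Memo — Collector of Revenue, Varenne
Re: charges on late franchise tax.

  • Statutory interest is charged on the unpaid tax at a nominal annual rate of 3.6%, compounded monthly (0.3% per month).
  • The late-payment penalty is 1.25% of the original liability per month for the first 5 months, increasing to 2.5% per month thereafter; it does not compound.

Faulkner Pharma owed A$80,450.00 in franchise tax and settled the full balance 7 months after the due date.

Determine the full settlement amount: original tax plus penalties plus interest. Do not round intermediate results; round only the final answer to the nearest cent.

A$91,205.36

Penalty, months 1–5: 5 × 1.25% × A$80,450.00 = A$5,028.13…
Penalty, months 6–7: 2 × 2.5% × A$80,450.00 = A$4,022.50
Interest: A$80,450.00 × ((1 + 0.003)^7 − 1) = A$80,450.00 × 0.0211899… = A$1,704.7313…
Total = A$80,450.00 + A$9,050.6250 + A$1,704.7313… = A$91,205.36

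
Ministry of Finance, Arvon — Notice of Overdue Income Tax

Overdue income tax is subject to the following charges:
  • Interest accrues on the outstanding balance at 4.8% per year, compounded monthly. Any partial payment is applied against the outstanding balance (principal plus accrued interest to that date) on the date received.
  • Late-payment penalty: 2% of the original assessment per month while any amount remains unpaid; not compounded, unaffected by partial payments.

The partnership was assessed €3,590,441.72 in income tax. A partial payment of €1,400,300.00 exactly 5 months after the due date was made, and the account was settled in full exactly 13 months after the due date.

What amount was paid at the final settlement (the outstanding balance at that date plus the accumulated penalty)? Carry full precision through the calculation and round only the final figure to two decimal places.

€3,269,464.81

Monthly rate = 4.8% ÷ 12 = 0.4%
Balance at month 5: €3,590,441.7200 × (1 + 0.004)^5 = €3,662,827.3276…
After €1,400,300.00 payment: €3,662,827.3276… − €1,400,300.00 = €2,262,527.3276…
Balance at month 13: €2,262,527.3276… × (1 + 0.004)^8 = €2,335,949.9639…
Penalty: 13 × 2% × €3,590,441.72 = €933,514.85…
Final settlement = outstanding balance + penalty = €2,335,949.9639… + €933,514.85… = €3,269,464.81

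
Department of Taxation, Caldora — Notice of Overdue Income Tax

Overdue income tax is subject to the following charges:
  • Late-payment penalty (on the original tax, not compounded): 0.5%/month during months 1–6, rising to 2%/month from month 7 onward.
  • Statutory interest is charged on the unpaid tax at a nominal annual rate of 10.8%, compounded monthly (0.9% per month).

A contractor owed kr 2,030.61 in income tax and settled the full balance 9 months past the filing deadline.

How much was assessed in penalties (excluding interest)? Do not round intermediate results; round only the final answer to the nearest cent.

kr 182.75

Penalty, months 1–6: 6 × 0.5% × kr 2,030.61 = kr 60.92…
Penalty, months 7–9: 3 × 2% × kr 2,030.61 = kr 121.84…
Total penalty = kr 60.92… + kr 121.84… = kr 182.75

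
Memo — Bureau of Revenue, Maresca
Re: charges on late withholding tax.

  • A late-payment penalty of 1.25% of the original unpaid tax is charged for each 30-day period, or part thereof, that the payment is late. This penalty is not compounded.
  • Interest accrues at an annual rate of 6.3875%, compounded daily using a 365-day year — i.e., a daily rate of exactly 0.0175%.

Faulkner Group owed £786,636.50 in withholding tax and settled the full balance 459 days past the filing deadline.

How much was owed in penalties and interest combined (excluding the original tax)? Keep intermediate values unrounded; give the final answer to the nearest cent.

£223,114.95

Penalty periods: ⌈459/30⌉ = 16; penalty = 16 × 1.25% × £786,636.50 = £157,327.30
Interest: £786,636.50 × ((1 + 0.000175)^459 − 1) = £786,636.50 × 0.08363158… = £65,787.6517…
Penalties + interest = £157,327.3000 + £65,787.6517… = £223,114.95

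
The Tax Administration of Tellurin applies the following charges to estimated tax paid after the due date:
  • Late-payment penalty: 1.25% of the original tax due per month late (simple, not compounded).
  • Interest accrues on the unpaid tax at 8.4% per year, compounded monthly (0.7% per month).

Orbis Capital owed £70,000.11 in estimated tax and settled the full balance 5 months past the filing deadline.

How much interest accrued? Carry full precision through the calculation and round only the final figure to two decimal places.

Interest: £70,000.11 × ((1 + 0.007)^5 − 1) = £70,000.11 × 0.0354934… = £2,484.5448…

£2,484.54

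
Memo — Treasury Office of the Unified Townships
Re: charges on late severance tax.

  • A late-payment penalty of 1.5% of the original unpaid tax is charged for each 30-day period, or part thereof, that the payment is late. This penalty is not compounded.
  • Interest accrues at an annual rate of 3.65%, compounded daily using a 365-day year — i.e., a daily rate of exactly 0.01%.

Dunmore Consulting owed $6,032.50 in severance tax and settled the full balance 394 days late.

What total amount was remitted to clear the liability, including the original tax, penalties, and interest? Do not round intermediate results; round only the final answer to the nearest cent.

Penalty periods: ⌈394/30⌉ = 14; penalty = 14 × 1.5% × $6,032.50 = $1,266.83…
Interest: $6,032.50 × ((1 + 0.0001)^394 − 1) = $6,032.50 × 0.04018443… = $242.4125…
Total = $6,032.50 + $1,266.8250 + $242.4125… = $7,541.74

$7,541.74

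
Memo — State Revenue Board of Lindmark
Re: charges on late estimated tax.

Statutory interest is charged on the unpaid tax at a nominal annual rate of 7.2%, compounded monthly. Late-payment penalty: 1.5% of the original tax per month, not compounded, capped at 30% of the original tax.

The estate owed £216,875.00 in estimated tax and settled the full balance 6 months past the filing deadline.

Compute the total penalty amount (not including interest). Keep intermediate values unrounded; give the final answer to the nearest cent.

Penalty: 6 × 1.5% × £216,875.00 = £19,518.75 (below the 30% cap of £65,062.50)

£19,518.75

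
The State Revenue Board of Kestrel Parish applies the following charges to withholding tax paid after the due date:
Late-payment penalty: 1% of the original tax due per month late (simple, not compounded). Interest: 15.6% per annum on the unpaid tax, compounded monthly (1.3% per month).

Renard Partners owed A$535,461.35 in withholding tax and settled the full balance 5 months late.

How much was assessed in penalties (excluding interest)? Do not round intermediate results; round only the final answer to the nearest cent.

Late-payment penalty = 1% × A$535,461.35 × 5 mo = A$26,773.07…

A$26,773.07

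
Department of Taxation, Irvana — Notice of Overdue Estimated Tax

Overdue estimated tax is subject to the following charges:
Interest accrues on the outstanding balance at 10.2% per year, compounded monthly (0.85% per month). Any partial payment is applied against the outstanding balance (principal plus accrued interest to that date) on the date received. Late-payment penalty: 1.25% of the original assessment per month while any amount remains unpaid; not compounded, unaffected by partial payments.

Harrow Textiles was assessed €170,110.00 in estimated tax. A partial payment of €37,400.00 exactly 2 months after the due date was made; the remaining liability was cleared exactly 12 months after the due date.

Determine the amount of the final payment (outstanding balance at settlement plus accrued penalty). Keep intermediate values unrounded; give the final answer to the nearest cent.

Balance at month 2: €170,110.0000 × (1 + 0.0085)^2 = €173,014.1604…
After €37,400.00 payment: €173,014.1604… − €37,400.00 = €135,614.1604…
Balance at month 12: €135,614.1604… × (1 + 0.0085)^10 = €147,592.4239…
Penalty: 12 × 1.25% × €170,110.00 = €25,516.50
Final settlement = outstanding balance + penalty = €147,592.4239… + €25,516.50 = €173,108.92

€173,108.92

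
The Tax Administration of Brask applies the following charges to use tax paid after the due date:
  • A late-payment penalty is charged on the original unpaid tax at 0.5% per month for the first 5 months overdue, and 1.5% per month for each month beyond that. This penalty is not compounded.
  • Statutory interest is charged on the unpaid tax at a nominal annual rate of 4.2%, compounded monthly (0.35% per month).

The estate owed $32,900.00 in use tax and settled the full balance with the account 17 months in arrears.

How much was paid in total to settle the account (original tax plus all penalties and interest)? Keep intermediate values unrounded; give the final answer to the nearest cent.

$41,657.83

Penalty, months 1–5: 5 × 0.5% × $32,900.00 = $822.50
Penalty, months 6–17: 12 × 1.5% × $32,900.00 = $5,922.00
Interest: $32,900.00 × ((1 + 0.0035)^17 − 1) = $32,900.00 × 0.0611955… = $2,013.3325…
Total = $32,900.00 + $6,744.5000 + $2,013.3325… = $41,657.83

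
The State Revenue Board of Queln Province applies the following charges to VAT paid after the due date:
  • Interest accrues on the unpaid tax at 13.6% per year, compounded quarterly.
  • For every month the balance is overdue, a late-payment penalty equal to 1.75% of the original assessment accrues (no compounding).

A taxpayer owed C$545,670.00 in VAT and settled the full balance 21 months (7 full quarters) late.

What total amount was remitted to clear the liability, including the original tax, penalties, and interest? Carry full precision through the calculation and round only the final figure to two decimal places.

C$890,096.56

Late-payment penalty: 21 × 1.75% × C$545,670.00 = C$200,533.73…
Interest (13.6%/yr ÷ 4 = 3.4%/quarter): C$545,670.00 × ((1 + 0.034)^7 − 1) = C$143,892.8389…
Total = C$545,670.00 + C$200,533.7250 + C$143,892.8389… = C$890,096.56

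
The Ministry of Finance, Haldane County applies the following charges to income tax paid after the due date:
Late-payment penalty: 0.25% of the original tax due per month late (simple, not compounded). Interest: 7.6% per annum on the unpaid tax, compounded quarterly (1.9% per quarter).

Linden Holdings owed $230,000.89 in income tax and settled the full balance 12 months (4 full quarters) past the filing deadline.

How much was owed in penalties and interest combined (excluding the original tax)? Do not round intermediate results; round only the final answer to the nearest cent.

$24,884.62

Late-payment penalty = 0.25% × $230,000.89 × 12 mo = $6,900.03…
Interest: $230,000.89 × ((1 + 0.019)^4 − 1) = $230,000.89 × 0.0781936… = $17,984.5898…
Penalties + interest = $6,900.0267 + $17,984.5898… = $24,884.62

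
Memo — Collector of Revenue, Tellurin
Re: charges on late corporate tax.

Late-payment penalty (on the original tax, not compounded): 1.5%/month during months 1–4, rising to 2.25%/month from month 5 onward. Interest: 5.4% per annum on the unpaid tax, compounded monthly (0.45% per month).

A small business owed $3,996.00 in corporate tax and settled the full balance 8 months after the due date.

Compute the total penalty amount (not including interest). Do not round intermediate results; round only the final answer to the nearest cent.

Penalty, months 1–4: 4 × 1.5% × $3,996.00 = $239.76
Penalty, months 5–8: 4 × 2.25% × $3,996.00 = $359.64
Total penalty = $239.76 + $359.64 = $599.40

$599.40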